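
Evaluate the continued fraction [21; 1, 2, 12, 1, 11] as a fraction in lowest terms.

Fold from the inside: start with 11/1.
  1 + 1/11 = 12/11
  12 + 11/12 = 155/12
  2 + 12/155 = 322/155
  1 + 155/322 = 477/322
  21 + 322/477 = 10339/477

10339/477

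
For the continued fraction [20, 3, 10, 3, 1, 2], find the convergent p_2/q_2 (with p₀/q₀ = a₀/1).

Using pₖ = aₖpₖ₋₁ + pₖ₋₂, qₖ = aₖqₖ₋₁ + qₖ₋₂ (with p₋₁=1, p₋₂=0, q₋₁=0, q₋₂=1):
  k=0: a=20, p=20, q=1
  k=1: a=3, p=61, q=3
  k=2: a=10, p=630, q=31

630/31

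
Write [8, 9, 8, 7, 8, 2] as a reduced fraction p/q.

72873/8986

Fold from the inside: start with 2/1.
  8 + 1/2 = 17/2
  7 + 2/17 = 121/17
  8 + 17/121 = 985/121
  9 + 121/985 = 8986/985
  8 + 985/8986 = 72873/8986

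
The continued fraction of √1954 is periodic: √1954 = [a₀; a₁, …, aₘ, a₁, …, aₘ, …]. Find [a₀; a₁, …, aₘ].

[44; 4, 1, 9, 44, 9, 1, 4, 88]

a₀ = ⌊√1954⌋ = 44.
With m₀=0, d₀=1 and mₖ₊₁ = dₖaₖ − mₖ, dₖ₊₁ = (n − mₖ₊₁²)/dₖ, aₖ₊₁ = ⌊(a₀+mₖ₊₁)/dₖ₊₁⌋:
  k=1: m=44, d=18, a=4
  k=2: m=28, d=65, a=1
  k=3: m=37, d=9, a=9
  k=4: m=44, d=2, a=44
  k=5: m=44, d=9, a=9
  k=6: m=37, d=65, a=1
  k=7: m=28, d=18, a=4
  k=8: m=44, d=1, a=88
d=1 and a=2a₀=88 at k=8, so the next step gives (m, d) = (44, 18) again — its k=1 value — and the period has length 8.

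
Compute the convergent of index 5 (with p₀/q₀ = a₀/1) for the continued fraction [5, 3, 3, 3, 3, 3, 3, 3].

1909/360

Using pₖ = aₖpₖ₋₁ + pₖ₋₂, qₖ = aₖqₖ₋₁ + qₖ₋₂ (with p₋₁=1, p₋₂=0, q₋₁=0, q₋₂=1):
  k=0: a=5, p=5, q=1
  k=1: a=3, p=16, q=3
  k=2: a=3, p=53, q=10
  k=3: a=3, p=175, q=33
  k=4: a=3, p=578, q=109
  k=5: a=3, p=1909, q=360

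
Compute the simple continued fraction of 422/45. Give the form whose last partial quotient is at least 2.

422 = 9×45 + 17
45 = 2×17 + 11
17 = 1×11 + 6
11 = 1×6 + 5
6 = 1×5 + 1
5 = 5×1 + 0  (stop)
So 422/45 = [9; 2, 1, 1, 1, 5].

[9; 2, 1, 1, 1, 5]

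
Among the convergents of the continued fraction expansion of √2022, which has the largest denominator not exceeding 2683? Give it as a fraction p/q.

120016/2669

√2022 = [44; 1, 28, 1, 88, …] (period length 4).
Convergents:
  p_0/q_0 = 44/1
  p_1/q_1 = 45/1
  p_2/q_2 = 1304/29
  p_3/q_3 = 1349/30
  p_4/q_4 = 120016/2669
  p_5/q_5 = 121365/2699
q_4 = 2669 ≤ 2683 < 2699 = q_5, so the answer is 120016/2669.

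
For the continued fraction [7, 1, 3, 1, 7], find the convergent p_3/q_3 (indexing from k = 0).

Using pₖ = aₖpₖ₋₁ + pₖ₋₂, qₖ = aₖqₖ₋₁ + qₖ₋₂ (with p₋₁=1, p₋₂=0, q₋₁=0, q₋₂=1):
  k=0: a=7, p=7, q=1
  k=1: a=1, p=8, q=1
  k=2: a=3, p=31, q=4
  k=3: a=1, p=39, q=5

39/5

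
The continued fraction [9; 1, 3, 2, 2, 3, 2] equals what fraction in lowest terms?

Using pₖ = aₖpₖ₋₁ + pₖ₋₂ and qₖ = aₖqₖ₋₁ + qₖ₋₂:
  k=0: a=9, p=9, q=1
  k=1: a=1, p=10, q=1
  k=2: a=3, p=39, q=4
  k=3: a=2, p=88, q=9
  k=4: a=2, p=215, q=22
  k=5: a=3, p=733, q=75
  k=6: a=2, p=1681, q=172

1681/172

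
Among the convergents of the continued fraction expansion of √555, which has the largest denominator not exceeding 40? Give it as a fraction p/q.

801/34

√555 = [23; 1, 1, 3, 1, 3, 1, 1, 46, …] (period length 8).
Convergents:
  p_0/q_0 = 23/1
  p_1/q_1 = 24/1
  p_2/q_2 = 47/2
  p_3/q_3 = 165/7
  p_4/q_4 = 212/9
  p_5/q_5 = 801/34
  p_6/q_6 = 1013/43
q_5 = 34 ≤ 40 < 43 = q_6, so the answer is 801/34.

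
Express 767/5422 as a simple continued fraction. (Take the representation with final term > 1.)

[0; 7, 14, 2, 8, 3]

767 = 0·5422 + 767
5422 = 7·767 + 53
767 = 14·53 + 25
53 = 2·25 + 3
25 = 8·3 + 1
3 = 3·1 + 0  (stop)
So 767/5422 = [0; 7, 14, 2, 8, 3].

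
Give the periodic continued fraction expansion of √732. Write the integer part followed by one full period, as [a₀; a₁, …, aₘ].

[27; 18, 54]

a₀ = ⌊√732⌋ = 27.
With m₀=0, d₀=1 and mₖ₊₁ = dₖaₖ − mₖ, dₖ₊₁ = (n − mₖ₊₁²)/dₖ, aₖ₊₁ = ⌊(a₀+mₖ₊₁)/dₖ₊₁⌋:
  k=1: m=27, d=3, a=18
  k=2: m=27, d=1, a=54
d=1 and a=2a₀=54 at k=2, so the next step gives (m, d) = (27, 3) again — its k=1 value — and the period has length 2.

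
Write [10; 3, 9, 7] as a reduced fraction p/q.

Fold from the inside: start with 7/1.
  9 + 1/7 = 64/7
  3 + 7/64 = 199/64
  10 + 64/199 = 2054/199

2054/199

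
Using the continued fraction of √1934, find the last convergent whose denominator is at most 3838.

√1934 = [43; 1, 42, 1, 86, …] (period length 4).
Convergents:
  p_0/q_0 = 43/1
  p_1/q_1 = 44/1
  p_2/q_2 = 1891/43
  p_3/q_3 = 1935/44
  p_4/q_4 = 168301/3827
  p_5/q_5 = 170236/3871
q_4 = 3827 ≤ 3838 < 3871 = q_5, so the answer is 168301/3827.

168301/3827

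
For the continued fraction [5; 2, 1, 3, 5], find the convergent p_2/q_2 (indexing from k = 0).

16/3

Using pₖ = aₖpₖ₋₁ + pₖ₋₂, qₖ = aₖqₖ₋₁ + qₖ₋₂ (with p₋₁=1, p₋₂=0, q₋₁=0, q₋₂=1):
  k=0: a=5, p=5, q=1
  k=1: a=2, p=11, q=2
  k=2: a=1, p=16, q=3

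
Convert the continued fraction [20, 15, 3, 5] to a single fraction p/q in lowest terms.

4916/245

Fold from the inside: start with 5/1.
  3 + 1/5 = 16/5
  15 + 5/16 = 245/16
  20 + 16/245 = 4916/245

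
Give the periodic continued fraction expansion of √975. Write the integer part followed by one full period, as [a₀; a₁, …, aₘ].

a₀ = ⌊√975⌋ = 31.
With m₀=0, d₀=1 and mₖ₊₁ = dₖaₖ − mₖ, dₖ₊₁ = (n − mₖ₊₁²)/dₖ, aₖ₊₁ = ⌊(a₀+mₖ₊₁)/dₖ₊₁⌋:
  k=1: m=31, d=14, a=4
  k=2: m=25, d=25, a=2
  k=3: m=25, d=14, a=4
  k=4: m=31, d=1, a=62
d=1 and a=2a₀=62 at k=4, so the next step gives (m, d) = (31, 14) again — its k=1 value — and the period has length 4.

[31; 4, 2, 4, 62]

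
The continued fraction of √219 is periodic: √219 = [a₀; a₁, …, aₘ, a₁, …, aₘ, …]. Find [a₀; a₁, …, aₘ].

a₀ = ⌊√219⌋ = 14.
With m₀=0, d₀=1 and mₖ₊₁ = dₖaₖ − mₖ, dₖ₊₁ = (n − mₖ₊₁²)/dₖ, aₖ₊₁ = ⌊(a₀+mₖ₊₁)/dₖ₊₁⌋:
  k=1: m=14, d=23, a=1
  k=2: m=9, d=6, a=3
  k=3: m=9, d=23, a=1
  k=4: m=14, d=1, a=28
d=1 and a=2a₀=28 at k=4, so the next step gives (m, d) = (14, 23) again — its k=1 value — and the period has length 4.

[14; 1, 3, 1, 28]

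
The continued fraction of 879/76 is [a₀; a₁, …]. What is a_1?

1

879 = 11·76 + 43   →  a_0 = 11
76 = 1·43 + 33   →  a_1 = 1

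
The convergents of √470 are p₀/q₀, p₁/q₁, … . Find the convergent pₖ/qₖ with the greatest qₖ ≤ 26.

542/25

√470 = [21; 1, 2, 8, 2, 1, 42, …] (period length 6).
Convergents:
  p_0/q_0 = 21/1
  p_1/q_1 = 22/1
  p_2/q_2 = 65/3
  p_3/q_3 = 542/25
  p_4/q_4 = 1149/53
q_3 = 25 ≤ 26 < 53 = q_4, so the answer is 542/25.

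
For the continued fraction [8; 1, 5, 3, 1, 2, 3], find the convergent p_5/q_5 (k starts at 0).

610/69

Using pₖ = aₖpₖ₋₁ + pₖ₋₂, qₖ = aₖqₖ₋₁ + qₖ₋₂ (with p₋₁=1, p₋₂=0, q₋₁=0, q₋₂=1):
  k=0: a=8, p=8, q=1
  k=1: a=1, p=9, q=1
  k=2: a=5, p=53, q=6
  k=3: a=3, p=168, q=19
  k=4: a=1, p=221, q=25
  k=5: a=2, p=610, q=69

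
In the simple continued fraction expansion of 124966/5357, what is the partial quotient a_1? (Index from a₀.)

124966 = 23·5357 + 1755   →  a_0 = 23
5357 = 3·1755 + 92   →  a_1 = 3

3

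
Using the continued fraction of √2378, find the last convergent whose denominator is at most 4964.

81047/1662

√2378 = [48; 1, 3, 3, 1, 96, …] (period length 5).
Convergents:
  p_0/q_0 = 48/1
  p_1/q_1 = 49/1
  p_2/q_2 = 195/4
  p_3/q_3 = 634/13
  p_4/q_4 = 829/17
  p_5/q_5 = 80218/1645
  p_6/q_6 = 81047/1662
  p_7/q_7 = 323359/6631
q_6 = 1662 ≤ 4964 < 6631 = q_7, so the answer is 81047/1662.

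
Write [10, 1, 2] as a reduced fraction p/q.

Fold from the inside: start with 2/1.
  1 + 1/2 = 3/2
  10 + 2/3 = 32/3

32/3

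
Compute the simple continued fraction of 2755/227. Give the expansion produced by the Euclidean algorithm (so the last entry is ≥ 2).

[12; 7, 3, 10]

2755 = 12×227 + 31
227 = 7×31 + 10
31 = 3×10 + 1
10 = 10×1 + 0  (stop)
So 2755/227 = [12; 7, 3, 10].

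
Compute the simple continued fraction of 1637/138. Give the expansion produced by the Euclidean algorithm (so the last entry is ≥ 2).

[11; 1, 6, 3, 1, 4]

1637 = 11*138 + 119
138 = 1*119 + 19
119 = 6*19 + 5
19 = 3*5 + 4
5 = 1*4 + 1
4 = 4*1 + 0  (stop)
So 1637/138 = [11; 1, 6, 3, 1, 4].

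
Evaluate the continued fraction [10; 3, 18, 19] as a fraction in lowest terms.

Using pₖ = aₖpₖ₋₁ + pₖ₋₂ and qₖ = aₖqₖ₋₁ + qₖ₋₂:
  k=0: a=10, p=10, q=1
  k=1: a=3, p=31, q=3
  k=2: a=18, p=568, q=55
  k=3: a=19, p=10823, q=1048

10823/1048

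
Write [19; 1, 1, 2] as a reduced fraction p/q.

Fold from the inside: start with 2/1.
  1 + 1/2 = 3/2
  1 + 2/3 = 5/3
  19 + 3/5 = 98/5

98/5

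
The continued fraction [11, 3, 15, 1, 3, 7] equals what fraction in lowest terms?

15857/1400

Using pₖ = aₖpₖ₋₁ + pₖ₋₂ and qₖ = aₖqₖ₋₁ + qₖ₋₂:
  k=0: a=11, p=11, q=1
  k=1: a=3, p=34, q=3
  k=2: a=15, p=521, q=46
  k=3: a=1, p=555, q=49
  k=4: a=3, p=2186, q=193
  k=5: a=7, p=15857, q=1400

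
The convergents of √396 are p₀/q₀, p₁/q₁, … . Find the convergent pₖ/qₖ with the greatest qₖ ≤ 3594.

√396 = [19; 1, 8, 1, 38, …] (period length 4).
Convergents:
  p_0/q_0 = 19/1
  p_1/q_1 = 20/1
  p_2/q_2 = 179/9
  p_3/q_3 = 199/10
  p_4/q_4 = 7741/389
  p_5/q_5 = 7940/399
  p_6/q_6 = 71261/3581
  p_7/q_7 = 79201/3980
q_6 = 3581 ≤ 3594 < 3980 = q_7, so the answer is 71261/3581.

71261/3581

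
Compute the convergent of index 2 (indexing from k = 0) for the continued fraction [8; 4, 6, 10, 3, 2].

206/25

Using pₖ = aₖpₖ₋₁ + pₖ₋₂, qₖ = aₖqₖ₋₁ + qₖ₋₂ (with p₋₁=1, p₋₂=0, q₋₁=0, q₋₂=1):
  k=0: a=8, p=8, q=1
  k=1: a=4, p=33, q=4
  k=2: a=6, p=206, q=25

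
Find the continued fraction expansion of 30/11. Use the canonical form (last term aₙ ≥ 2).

[2; 1, 2, 1, 2]

30 = 2·11 + 8
11 = 1·8 + 3
8 = 2·3 + 2
3 = 1·2 + 1
2 = 2·1 + 0  (stop)
So 30/11 = [2; 1, 2, 1, 2].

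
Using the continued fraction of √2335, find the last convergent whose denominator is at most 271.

4204/87

√2335 = [48; 3, 9, 3, 96, …] (period length 4).
Convergents:
  p_0/q_0 = 48/1
  p_1/q_1 = 145/3
  p_2/q_2 = 1353/28
  p_3/q_3 = 4204/87
  p_4/q_4 = 404937/8380
q_3 = 87 ≤ 271 < 8380 = q_4, so the answer is 4204/87.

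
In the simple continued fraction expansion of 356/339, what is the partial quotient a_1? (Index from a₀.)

19

356 = 1·339 + 17   →  a_0 = 1
339 = 19·17 + 16   →  a_1 = 19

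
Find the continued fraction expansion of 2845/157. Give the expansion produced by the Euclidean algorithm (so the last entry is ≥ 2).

2845 = 18·157 + 19
157 = 8·19 + 5
19 = 3·5 + 4
5 = 1·4 + 1
4 = 4·1 + 0  (stop)
So 2845/157 = [18; 8, 3, 1, 4].

[18; 8, 3, 1, 4]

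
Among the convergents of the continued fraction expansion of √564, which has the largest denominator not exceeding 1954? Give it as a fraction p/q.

√564 = [23; 1, 2, 1, 46, …] (period length 4).
Convergents:
  p_0/q_0 = 23/1
  p_1/q_1 = 24/1
  p_2/q_2 = 71/3
  p_3/q_3 = 95/4
  p_4/q_4 = 4441/187
  p_5/q_5 = 4536/191
  p_6/q_6 = 13513/569
  p_7/q_7 = 18049/760
  p_8/q_8 = 843767/35529
q_7 = 760 ≤ 1954 < 35529 = q_8, so the answer is 18049/760.

18049/760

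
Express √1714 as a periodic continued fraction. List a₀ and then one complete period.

[41; 2, 2, 82]

a₀ = ⌊√1714⌋ = 41.
With m₀=0, d₀=1 and mₖ₊₁ = dₖaₖ − mₖ, dₖ₊₁ = (n − mₖ₊₁²)/dₖ, aₖ₊₁ = ⌊(a₀+mₖ₊₁)/dₖ₊₁⌋:
  k=1: m=41, d=33, a=2
  k=2: m=25, d=33, a=2
  k=3: m=41, d=1, a=82
d=1 and a=2a₀=82 at k=3, so the next step gives (m, d) = (41, 33) again — its k=1 value — and the period has length 3.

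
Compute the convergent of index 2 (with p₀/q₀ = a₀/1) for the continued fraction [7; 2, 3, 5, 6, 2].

52/7

Using pₖ = aₖpₖ₋₁ + pₖ₋₂, qₖ = aₖqₖ₋₁ + qₖ₋₂ (with p₋₁=1, p₋₂=0, q₋₁=0, q₋₂=1):
  k=0: a=7, p=7, q=1
  k=1: a=2, p=15, q=2
  k=2: a=3, p=52, q=7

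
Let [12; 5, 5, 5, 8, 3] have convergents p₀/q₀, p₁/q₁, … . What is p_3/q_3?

Using pₖ = aₖpₖ₋₁ + pₖ₋₂, qₖ = aₖqₖ₋₁ + qₖ₋₂ (with p₋₁=1, p₋₂=0, q₋₁=0, q₋₂=1):
  k=0: a=12, p=12, q=1
  k=1: a=5, p=61, q=5
  k=2: a=5, p=317, q=26
  k=3: a=5, p=1646, q=135

1646/135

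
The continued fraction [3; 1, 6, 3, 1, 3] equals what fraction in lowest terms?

Using pₖ = aₖpₖ₋₁ + pₖ₋₂ and qₖ = aₖqₖ₋₁ + qₖ₋₂:
  k=0: a=3, p=3, q=1
  k=1: a=1, p=4, q=1
  k=2: a=6, p=27, q=7
  k=3: a=3, p=85, q=22
  k=4: a=1, p=112, q=29
  k=5: a=3, p=421, q=109

421/109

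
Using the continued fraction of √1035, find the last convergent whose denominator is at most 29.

193/6

√1035 = [32; 5, 1, 5, 64, …] (period length 4).
Convergents:
  p_0/q_0 = 32/1
  p_1/q_1 = 161/5
  p_2/q_2 = 193/6
  p_3/q_3 = 1126/35
q_2 = 6 ≤ 29 < 35 = q_3, so the answer is 193/6.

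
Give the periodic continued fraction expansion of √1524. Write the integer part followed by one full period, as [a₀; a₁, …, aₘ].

a₀ = ⌊√1524⌋ = 39.
With m₀=0, d₀=1 and mₖ₊₁ = dₖaₖ − mₖ, dₖ₊₁ = (n − mₖ₊₁²)/dₖ, aₖ₊₁ = ⌊(a₀+mₖ₊₁)/dₖ₊₁⌋:
  k=1: m=39, d=3, a=26
  k=2: m=39, d=1, a=78
d=1 and a=2a₀=78 at k=2, so the next step gives (m, d) = (39, 3) again — its k=1 value — and the period has length 2.

[39; 26, 78]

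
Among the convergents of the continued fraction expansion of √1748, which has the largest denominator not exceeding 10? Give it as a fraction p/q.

√1748 = [41; 1, 4, 4, 4, 1, 82, …] (period length 6).
Convergents:
  p_0/q_0 = 41/1
  p_1/q_1 = 42/1
  p_2/q_2 = 209/5
  p_3/q_3 = 878/21
q_2 = 5 ≤ 10 < 21 = q_3, so the answer is 209/5.

209/5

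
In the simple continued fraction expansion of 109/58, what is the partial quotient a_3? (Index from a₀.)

3

109 = 1·58 + 51   →  a_0 = 1
58 = 1·51 + 7   →  a_1 = 1
51 = 7·7 + 2   →  a_2 = 7
7 = 3·2 + 1   →  a_3 = 3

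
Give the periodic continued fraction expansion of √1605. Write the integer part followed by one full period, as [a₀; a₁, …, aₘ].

[40; 16, 80]

a₀ = ⌊√1605⌋ = 40.
With m₀=0, d₀=1 and mₖ₊₁ = dₖaₖ − mₖ, dₖ₊₁ = (n − mₖ₊₁²)/dₖ, aₖ₊₁ = ⌊(a₀+mₖ₊₁)/dₖ₊₁⌋:
  k=1: m=40, d=5, a=16
  k=2: m=40, d=1, a=80
d=1 and a=2a₀=80 at k=2, so the next step gives (m, d) = (40, 5) again — its k=1 value — and the period has length 2.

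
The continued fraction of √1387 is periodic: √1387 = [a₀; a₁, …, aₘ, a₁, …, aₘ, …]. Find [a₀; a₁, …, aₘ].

[37; 4, 8, 37, 8, 4, 74]

a₀ = ⌊√1387⌋ = 37.
With m₀=0, d₀=1 and mₖ₊₁ = dₖaₖ − mₖ, dₖ₊₁ = (n − mₖ₊₁²)/dₖ, aₖ₊₁ = ⌊(a₀+mₖ₊₁)/dₖ₊₁⌋:
  k=1: m=37, d=18, a=4
  k=2: m=35, d=9, a=8
  k=3: m=37, d=2, a=37
  k=4: m=37, d=9, a=8
  k=5: m=35, d=18, a=4
  k=6: m=37, d=1, a=74
d=1 and a=2a₀=74 at k=6, so the next step gives (m, d) = (37, 18) again — its k=1 value — and the period has length 6.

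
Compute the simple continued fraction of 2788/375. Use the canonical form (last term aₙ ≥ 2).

[7; 2, 3, 3, 16]

2788 = 7×375 + 163
375 = 2×163 + 49
163 = 3×49 + 16
49 = 3×16 + 1
16 = 16×1 + 0  (stop)
So 2788/375 = [7; 2, 3, 3, 16].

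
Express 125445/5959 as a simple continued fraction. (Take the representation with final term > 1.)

[21; 19, 2, 9, 16]

125445 = 21·5959 + 306
5959 = 19·306 + 145
306 = 2·145 + 16
145 = 9·16 + 1
16 = 16·1 + 0  (stop)
So 125445/5959 = [21; 19, 2, 9, 16].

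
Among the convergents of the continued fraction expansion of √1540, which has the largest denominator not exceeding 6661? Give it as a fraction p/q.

95831/2442

√1540 = [39; 4, 8, 2, 8, 4, 78, …] (period length 6).
Convergents:
  p_0/q_0 = 39/1
  p_1/q_1 = 157/4
  p_2/q_2 = 1295/33
  p_3/q_3 = 2747/70
  p_4/q_4 = 23271/593
  p_5/q_5 = 95831/2442
  p_6/q_6 = 7498089/191069
q_5 = 2442 ≤ 6661 < 191069 = q_6, so the answer is 95831/2442.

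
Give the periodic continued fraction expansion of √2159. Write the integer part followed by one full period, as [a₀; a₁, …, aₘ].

a₀ = ⌊√2159⌋ = 46.
With m₀=0, d₀=1 and mₖ₊₁ = dₖaₖ − mₖ, dₖ₊₁ = (n − mₖ₊₁²)/dₖ, aₖ₊₁ = ⌊(a₀+mₖ₊₁)/dₖ₊₁⌋:
  k=1: m=46, d=43, a=2
  k=2: m=40, d=13, a=6
  k=3: m=38, d=55, a=1
  k=4: m=17, d=34, a=1
  k=5: m=17, d=55, a=1
  k=6: m=38, d=13, a=6
  k=7: m=40, d=43, a=2
  k=8: m=46, d=1, a=92
d=1 and a=2a₀=92 at k=8, so the next step gives (m, d) = (46, 43) again — its k=1 value — and the period has length 8.

[46; 2, 6, 1, 1, 1, 6, 2, 92]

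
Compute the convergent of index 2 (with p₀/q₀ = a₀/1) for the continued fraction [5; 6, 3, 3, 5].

98/19

Using pₖ = aₖpₖ₋₁ + pₖ₋₂, qₖ = aₖqₖ₋₁ + qₖ₋₂ (with p₋₁=1, p₋₂=0, q₋₁=0, q₋₂=1):
  k=0: a=5, p=5, q=1
  k=1: a=6, p=31, q=6
  k=2: a=3, p=98, q=19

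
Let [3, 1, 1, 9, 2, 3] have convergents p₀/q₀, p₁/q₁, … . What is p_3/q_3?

67/19

Using pₖ = aₖpₖ₋₁ + pₖ₋₂, qₖ = aₖqₖ₋₁ + qₖ₋₂ (with p₋₁=1, p₋₂=0, q₋₁=0, q₋₂=1):
  k=0: a=3, p=3, q=1
  k=1: a=1, p=4, q=1
  k=2: a=1, p=7, q=2
  k=3: a=9, p=67, q=19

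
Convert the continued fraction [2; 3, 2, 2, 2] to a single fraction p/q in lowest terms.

Using pₖ = aₖpₖ₋₁ + pₖ₋₂ and qₖ = aₖqₖ₋₁ + qₖ₋₂:
  k=0: a=2, p=2, q=1
  k=1: a=3, p=7, q=3
  k=2: a=2, p=16, q=7
  k=3: a=2, p=39, q=17
  k=4: a=2, p=94, q=41

94/41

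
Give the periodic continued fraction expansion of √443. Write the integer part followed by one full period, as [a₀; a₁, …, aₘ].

a₀ = ⌊√443⌋ = 21.

[21; 21, 42]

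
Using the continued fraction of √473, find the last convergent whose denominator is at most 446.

√473 = [21; 1, 2, 1, 42, …] (period length 4).
Convergents:
  p_0/q_0 = 21/1
  p_1/q_1 = 22/1
  p_2/q_2 = 65/3
  p_3/q_3 = 87/4
  p_4/q_4 = 3719/171
  p_5/q_5 = 3806/175
  p_6/q_6 = 11331/521
q_5 = 175 ≤ 446 < 521 = q_6, so the answer is 3806/175.

3806/175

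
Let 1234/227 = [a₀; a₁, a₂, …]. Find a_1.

1234 = 5·227 + 99   →  a_0 = 5
227 = 2·99 + 29   →  a_1 = 2

2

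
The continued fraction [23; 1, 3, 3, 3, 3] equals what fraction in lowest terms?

Using pₖ = aₖpₖ₋₁ + pₖ₋₂ and qₖ = aₖqₖ₋₁ + qₖ₋₂:
  k=0: a=23, p=23, q=1
  k=1: a=1, p=24, q=1
  k=2: a=3, p=95, q=4
  k=3: a=3, p=309, q=13
  k=4: a=3, p=1022, q=43
  k=5: a=3, p=3375, q=142

3375/142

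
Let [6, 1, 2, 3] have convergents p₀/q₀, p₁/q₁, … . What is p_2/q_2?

Using pₖ = aₖpₖ₋₁ + pₖ₋₂, qₖ = aₖqₖ₋₁ + qₖ₋₂ (with p₋₁=1, p₋₂=0, q₋₁=0, q₋₂=1):
  k=0: a=6, p=6, q=1
  k=1: a=1, p=7, q=1
  k=2: a=2, p=20, q=3

20/3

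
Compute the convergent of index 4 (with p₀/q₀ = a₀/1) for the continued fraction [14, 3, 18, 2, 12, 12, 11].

Using pₖ = aₖpₖ₋₁ + pₖ₋₂, qₖ = aₖqₖ₋₁ + qₖ₋₂ (with p₋₁=1, p₋₂=0, q₋₁=0, q₋₂=1):
  k=0: a=14, p=14, q=1
  k=1: a=3, p=43, q=3
  k=2: a=18, p=788, q=55
  k=3: a=2, p=1619, q=113
  k=4: a=12, p=20216, q=1411

20216/1411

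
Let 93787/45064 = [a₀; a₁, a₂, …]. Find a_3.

93787 = 2·45064 + 3659   →  a_0 = 2
45064 = 12·3659 + 1156   →  a_1 = 12
3659 = 3·1156 + 191   →  a_2 = 3
1156 = 6·191 + 10   →  a_3 = 6

6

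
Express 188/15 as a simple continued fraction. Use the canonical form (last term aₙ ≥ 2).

188 = 12*15 + 8
15 = 1*8 + 7
8 = 1*7 + 1
7 = 7*1 + 0  (stop)
So 188/15 = [12; 1, 1, 7].

[12; 1, 1, 7]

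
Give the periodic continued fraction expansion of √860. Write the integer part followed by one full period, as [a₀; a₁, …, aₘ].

[29; 3, 14, 3, 58]

a₀ = ⌊√860⌋ = 29.
With m₀=0, d₀=1 and mₖ₊₁ = dₖaₖ − mₖ, dₖ₊₁ = (n − mₖ₊₁²)/dₖ, aₖ₊₁ = ⌊(a₀+mₖ₊₁)/dₖ₊₁⌋:
  k=1: m=29, d=19, a=3
  k=2: m=28, d=4, a=14
  k=3: m=28, d=19, a=3
  k=4: m=29, d=1, a=58
d=1 and a=2a₀=58 at k=4, so the next step gives (m, d) = (29, 19) again — its k=1 value — and the period has length 4.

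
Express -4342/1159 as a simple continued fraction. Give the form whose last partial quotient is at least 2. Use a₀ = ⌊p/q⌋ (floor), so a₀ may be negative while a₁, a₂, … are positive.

-4342 = -4×1159 + 294
1159 = 3×294 + 277
294 = 1×277 + 17
277 = 16×17 + 5
17 = 3×5 + 2
5 = 2×2 + 1
2 = 2×1 + 0  (stop)
So -4342/1159 = [-4; 3, 1, 16, 3, 2, 2].

[-4; 3, 1, 16, 3, 2, 2]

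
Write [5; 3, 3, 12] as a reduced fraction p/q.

652/123

Using pₖ = aₖpₖ₋₁ + pₖ₋₂ and qₖ = aₖqₖ₋₁ + qₖ₋₂:
  k=0: a=5, p=5, q=1
  k=1: a=3, p=16, q=3
  k=2: a=3, p=53, q=10
  k=3: a=12, p=652, q=123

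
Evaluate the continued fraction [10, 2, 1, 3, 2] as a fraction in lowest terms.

259/25

Fold from the inside: start with 2/1.
  3 + 1/2 = 7/2
  1 + 2/7 = 9/7
  2 + 7/9 = 25/9
  10 + 9/25 = 259/25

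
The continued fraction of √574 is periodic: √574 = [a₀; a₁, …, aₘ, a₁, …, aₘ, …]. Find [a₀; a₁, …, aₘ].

[23; 1, 22, 1, 46]

a₀ = ⌊√574⌋ = 23.
With m₀=0, d₀=1 and mₖ₊₁ = dₖaₖ − mₖ, dₖ₊₁ = (n − mₖ₊₁²)/dₖ, aₖ₊₁ = ⌊(a₀+mₖ₊₁)/dₖ₊₁⌋:
  k=1: m=23, d=45, a=1
  k=2: m=22, d=2, a=22
  k=3: m=22, d=45, a=1
  k=4: m=23, d=1, a=46
d=1 and a=2a₀=46 at k=4, so the next step gives (m, d) = (23, 45) again — its k=1 value — and the period has length 4.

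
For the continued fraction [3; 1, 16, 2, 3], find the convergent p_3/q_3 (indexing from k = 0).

Using pₖ = aₖpₖ₋₁ + pₖ₋₂, qₖ = aₖqₖ₋₁ + qₖ₋₂ (with p₋₁=1, p₋₂=0, q₋₁=0, q₋₂=1):
  k=0: a=3, p=3, q=1
  k=1: a=1, p=4, q=1
  k=2: a=16, p=67, q=17
  k=3: a=2, p=138, q=35

138/35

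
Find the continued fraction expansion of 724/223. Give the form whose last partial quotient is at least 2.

[3; 4, 18, 3]

724 = 3*223 + 55
223 = 4*55 + 3
55 = 18*3 + 1
3 = 3*1 + 0  (stop)
So 724/223 = [3; 4, 18, 3].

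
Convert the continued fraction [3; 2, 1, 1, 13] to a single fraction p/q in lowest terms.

Using pₖ = aₖpₖ₋₁ + pₖ₋₂ and qₖ = aₖqₖ₋₁ + qₖ₋₂:
  k=0: a=3, p=3, q=1
  k=1: a=2, p=7, q=2
  k=2: a=1, p=10, q=3
  k=3: a=1, p=17, q=5
  k=4: a=13, p=231, q=68

231/68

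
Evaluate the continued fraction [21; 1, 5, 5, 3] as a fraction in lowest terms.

2162/99

Fold from the inside: start with 3/1.
  5 + 1/3 = 16/3
  5 + 3/16 = 83/16
  1 + 16/83 = 99/83
  21 + 83/99 = 2162/99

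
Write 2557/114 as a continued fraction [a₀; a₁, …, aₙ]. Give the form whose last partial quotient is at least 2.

2557 = 22*114 + 49
114 = 2*49 + 16
49 = 3*16 + 1
16 = 16*1 + 0  (stop)
So 2557/114 = [22; 2, 3, 16].

[22; 2, 3, 16]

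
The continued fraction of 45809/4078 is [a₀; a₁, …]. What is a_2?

3

45809 = 11·4078 + 951   →  a_0 = 11
4078 = 4·951 + 274   →  a_1 = 4
951 = 3·274 + 129   →  a_2 = 3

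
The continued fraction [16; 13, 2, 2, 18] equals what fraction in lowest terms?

Using pₖ = aₖpₖ₋₁ + pₖ₋₂ and qₖ = aₖqₖ₋₁ + qₖ₋₂:
  k=0: a=16, p=16, q=1
  k=1: a=13, p=209, q=13
  k=2: a=2, p=434, q=27
  k=3: a=2, p=1077, q=67
  k=4: a=18, p=19820, q=1233

19820/1233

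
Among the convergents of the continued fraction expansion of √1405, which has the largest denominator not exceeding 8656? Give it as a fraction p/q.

√1405 = [37; 2, 14, 2, 74, …] (period length 4).
Convergents:
  p_0/q_0 = 37/1
  p_1/q_1 = 75/2
  p_2/q_2 = 1087/29
  p_3/q_3 = 2249/60
  p_4/q_4 = 167513/4469
  p_5/q_5 = 337275/8998
q_4 = 4469 ≤ 8656 < 8998 = q_5, so the answer is 167513/4469.

167513/4469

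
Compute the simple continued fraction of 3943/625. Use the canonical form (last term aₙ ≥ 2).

3943 = 6·625 + 193
625 = 3·193 + 46
193 = 4·46 + 9
46 = 5·9 + 1
9 = 9·1 + 0  (stop)
So 3943/625 = [6; 3, 4, 5, 9].

[6; 3, 4, 5, 9]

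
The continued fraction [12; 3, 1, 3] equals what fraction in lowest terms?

184/15

Using pₖ = aₖpₖ₋₁ + pₖ₋₂ and qₖ = aₖqₖ₋₁ + qₖ₋₂:
  k=0: a=12, p=12, q=1
  k=1: a=3, p=37, q=3
  k=2: a=1, p=49, q=4
  k=3: a=3, p=184, q=15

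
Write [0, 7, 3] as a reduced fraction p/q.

Fold from the inside: start with 3/1.
  7 + 1/3 = 22/3
  0 + 3/22 = 3/22

3/22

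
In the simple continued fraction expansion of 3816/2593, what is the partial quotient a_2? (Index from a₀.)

8

3816 = 1·2593 + 1223   →  a_0 = 1
2593 = 2·1223 + 147   →  a_1 = 2
1223 = 8·147 + 47   →  a_2 = 8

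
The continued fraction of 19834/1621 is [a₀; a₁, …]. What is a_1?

19834 = 12·1621 + 382   →  a_0 = 12
1621 = 4·382 + 93   →  a_1 = 4

4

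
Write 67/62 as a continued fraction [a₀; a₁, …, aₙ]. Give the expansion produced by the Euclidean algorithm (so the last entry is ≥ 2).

[1; 12, 2, 2]

67 = 1*62 + 5
62 = 12*5 + 2
5 = 2*2 + 1
2 = 2*1 + 0  (stop)
So 67/62 = [1; 12, 2, 2].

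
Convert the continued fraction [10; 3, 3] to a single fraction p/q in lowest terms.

103/10

Using pₖ = aₖpₖ₋₁ + pₖ₋₂ and qₖ = aₖqₖ₋₁ + qₖ₋₂:
  k=0: a=10, p=10, q=1
  k=1: a=3, p=31, q=3
  k=2: a=3, p=103, q=10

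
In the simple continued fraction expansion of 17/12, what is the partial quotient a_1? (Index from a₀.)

2

17 = 1·12 + 5   →  a_0 = 1
12 = 2·5 + 2   →  a_1 = 2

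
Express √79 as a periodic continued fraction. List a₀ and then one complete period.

[8; 1, 7, 1, 16]

a₀ = ⌊√79⌋ = 8.
With m₀=0, d₀=1 and mₖ₊₁ = dₖaₖ − mₖ, dₖ₊₁ = (n − mₖ₊₁²)/dₖ, aₖ₊₁ = ⌊(a₀+mₖ₊₁)/dₖ₊₁⌋:
  k=1: m=8, d=15, a=1
  k=2: m=7, d=2, a=7
  k=3: m=7, d=15, a=1
  k=4: m=8, d=1, a=16
d=1 and a=2a₀=16 at k=4, so the next step gives (m, d) = (8, 15) again — its k=1 value — and the period has length 4.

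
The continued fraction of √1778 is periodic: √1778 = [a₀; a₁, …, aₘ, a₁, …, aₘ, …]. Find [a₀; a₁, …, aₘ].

[42; 6, 84]

a₀ = ⌊√1778⌋ = 42.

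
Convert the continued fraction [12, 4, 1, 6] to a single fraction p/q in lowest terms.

415/34

Using pₖ = aₖpₖ₋₁ + pₖ₋₂ and qₖ = aₖqₖ₋₁ + qₖ₋₂:
  k=0: a=12, p=12, q=1
  k=1: a=4, p=49, q=4
  k=2: a=1, p=61, q=5
  k=3: a=6, p=415, q=34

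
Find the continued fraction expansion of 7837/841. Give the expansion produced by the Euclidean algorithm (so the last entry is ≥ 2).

7837 = 9·841 + 268
841 = 3·268 + 37
268 = 7·37 + 9
37 = 4·9 + 1
9 = 9·1 + 0  (stop)
So 7837/841 = [9; 3, 7, 4, 9].

[9; 3, 7, 4, 9]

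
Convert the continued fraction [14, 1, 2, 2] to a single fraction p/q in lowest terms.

Fold from the inside: start with 2/1.
  2 + 1/2 = 5/2
  1 + 2/5 = 7/5
  14 + 5/7 = 103/7

103/7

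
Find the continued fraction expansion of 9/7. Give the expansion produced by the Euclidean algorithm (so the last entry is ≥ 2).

[1; 3, 2]

9 = 1×7 + 2
7 = 3×2 + 1
2 = 2×1 + 0  (stop)
So 9/7 = [1; 3, 2].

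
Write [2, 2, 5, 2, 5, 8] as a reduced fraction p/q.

Using pₖ = aₖpₖ₋₁ + pₖ₋₂ and qₖ = aₖqₖ₋₁ + qₖ₋₂:
  k=0: a=2, p=2, q=1
  k=1: a=2, p=5, q=2
  k=2: a=5, p=27, q=11
  k=3: a=2, p=59, q=24
  k=4: a=5, p=322, q=131
  k=5: a=8, p=2635, q=1072

2635/1072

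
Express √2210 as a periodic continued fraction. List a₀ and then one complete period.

[47; 94]

a₀ = ⌊√2210⌋ = 47.
With m₀=0, d₀=1 and mₖ₊₁ = dₖaₖ − mₖ, dₖ₊₁ = (n − mₖ₊₁²)/dₖ, aₖ₊₁ = ⌊(a₀+mₖ₊₁)/dₖ₊₁⌋:
  k=1: m=47, d=1, a=94
d=1 and a=2a₀=94 at k=1, so the next step gives (m, d) = (47, 1) again — its k=1 value — and the period has length 1.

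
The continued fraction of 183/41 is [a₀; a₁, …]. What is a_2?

183 = 4·41 + 19   →  a_0 = 4
41 = 2·19 + 3   →  a_1 = 2
19 = 6·3 + 1   →  a_2 = 6

6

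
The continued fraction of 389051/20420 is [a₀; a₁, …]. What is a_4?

1

389051 = 19·20420 + 1071   →  a_0 = 19
20420 = 19·1071 + 71   →  a_1 = 19
1071 = 15·71 + 6   →  a_2 = 15
71 = 11·6 + 5   →  a_3 = 11
6 = 1·5 + 1   →  a_4 = 1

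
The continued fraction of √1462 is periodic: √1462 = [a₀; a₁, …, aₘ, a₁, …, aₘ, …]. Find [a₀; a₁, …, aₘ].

a₀ = ⌊√1462⌋ = 38.
With m₀=0, d₀=1 and mₖ₊₁ = dₖaₖ − mₖ, dₖ₊₁ = (n − mₖ₊₁²)/dₖ, aₖ₊₁ = ⌊(a₀+mₖ₊₁)/dₖ₊₁⌋:
  k=1: m=38, d=18, a=4
  k=2: m=34, d=17, a=4
  k=3: m=34, d=18, a=4
  k=4: m=38, d=1, a=76
d=1 and a=2a₀=76 at k=4, so the next step gives (m, d) = (38, 18) again — its k=1 value — and the period has length 4.

[38; 4, 4, 4, 76]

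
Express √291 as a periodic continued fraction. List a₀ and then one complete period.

[17; 17, 34]

a₀ = ⌊√291⌋ = 17.
With m₀=0, d₀=1 and mₖ₊₁ = dₖaₖ − mₖ, dₖ₊₁ = (n − mₖ₊₁²)/dₖ, aₖ₊₁ = ⌊(a₀+mₖ₊₁)/dₖ₊₁⌋:
  k=1: m=17, d=2, a=17
  k=2: m=17, d=1, a=34
d=1 and a=2a₀=34 at k=2, so the next step gives (m, d) = (17, 2) again — its k=1 value — and the period has length 2.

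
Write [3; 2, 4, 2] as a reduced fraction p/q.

69/20

Fold from the inside: start with 2/1.
  4 + 1/2 = 9/2
  2 + 2/9 = 20/9
  3 + 9/20 = 69/20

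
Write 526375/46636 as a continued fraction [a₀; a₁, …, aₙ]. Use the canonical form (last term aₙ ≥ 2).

[11; 3, 2, 17, 17, 3, 7]

526375 = 11×46636 + 13379
46636 = 3×13379 + 6499
13379 = 2×6499 + 381
6499 = 17×381 + 22
381 = 17×22 + 7
22 = 3×7 + 1
7 = 7×1 + 0  (stop)
So 526375/46636 = [11; 3, 2, 17, 17, 3, 7].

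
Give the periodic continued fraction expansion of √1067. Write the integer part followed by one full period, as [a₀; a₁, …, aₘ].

[32; 1, 1, 1, 64]

a₀ = ⌊√1067⌋ = 32.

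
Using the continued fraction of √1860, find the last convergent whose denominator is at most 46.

1682/39

√1860 = [43; 7, 1, 4, 1, 7, 86, …] (period length 6).
Convergents:
  p_0/q_0 = 43/1
  p_1/q_1 = 302/7
  p_2/q_2 = 345/8
  p_3/q_3 = 1682/39
  p_4/q_4 = 2027/47
q_3 = 39 ≤ 46 < 47 = q_4, so the answer is 1682/39.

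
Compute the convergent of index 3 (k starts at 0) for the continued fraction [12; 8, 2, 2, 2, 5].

Using pₖ = aₖpₖ₋₁ + pₖ₋₂, qₖ = aₖqₖ₋₁ + qₖ₋₂ (with p₋₁=1, p₋₂=0, q₋₁=0, q₋₂=1):
  k=0: a=12, p=12, q=1
  k=1: a=8, p=97, q=8
  k=2: a=2, p=206, q=17
  k=3: a=2, p=509, q=42

509/42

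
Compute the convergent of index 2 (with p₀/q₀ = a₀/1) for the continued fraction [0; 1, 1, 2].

Using pₖ = aₖpₖ₋₁ + pₖ₋₂, qₖ = aₖqₖ₋₁ + qₖ₋₂ (with p₋₁=1, p₋₂=0, q₋₁=0, q₋₂=1):
  k=0: a=0, p=0, q=1
  k=1: a=1, p=1, q=1
  k=2: a=1, p=1, q=2

1/2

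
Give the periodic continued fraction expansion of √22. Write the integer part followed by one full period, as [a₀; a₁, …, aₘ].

[4; 1, 2, 4, 2, 1, 8]

a₀ = ⌊√22⌋ = 4.
With m₀=0, d₀=1 and mₖ₊₁ = dₖaₖ − mₖ, dₖ₊₁ = (n − mₖ₊₁²)/dₖ, aₖ₊₁ = ⌊(a₀+mₖ₊₁)/dₖ₊₁⌋:
  k=1: m=4, d=6, a=1
  k=2: m=2, d=3, a=2
  k=3: m=4, d=2, a=4
  k=4: m=4, d=3, a=2
  k=5: m=2, d=6, a=1
  k=6: m=4, d=1, a=8
d=1 and a=2a₀=8 at k=6, so the next step gives (m, d) = (4, 6) again — its k=1 value — and the period has length 6.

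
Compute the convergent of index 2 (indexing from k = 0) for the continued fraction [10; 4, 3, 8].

133/13

Using pₖ = aₖpₖ₋₁ + pₖ₋₂, qₖ = aₖqₖ₋₁ + qₖ₋₂ (with p₋₁=1, p₋₂=0, q₋₁=0, q₋₂=1):
  k=0: a=10, p=10, q=1
  k=1: a=4, p=41, q=4
  k=2: a=3, p=133, q=13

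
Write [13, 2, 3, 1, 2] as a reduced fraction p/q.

336/25

Using pₖ = aₖpₖ₋₁ + pₖ₋₂ and qₖ = aₖqₖ₋₁ + qₖ₋₂:
  k=0: a=13, p=13, q=1
  k=1: a=2, p=27, q=2
  k=2: a=3, p=94, q=7
  k=3: a=1, p=121, q=9
  k=4: a=2, p=336, q=25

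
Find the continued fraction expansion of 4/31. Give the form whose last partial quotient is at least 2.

[0; 7, 1, 3]

4 = 0×31 + 4
31 = 7×4 + 3
4 = 1×3 + 1
3 = 3×1 + 0  (stop)
So 4/31 = [0; 7, 1, 3].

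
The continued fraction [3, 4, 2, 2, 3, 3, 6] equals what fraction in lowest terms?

5024/1557

Fold from the inside: start with 6/1.
  3 + 1/6 = 19/6
  3 + 6/19 = 63/19
  2 + 19/63 = 145/63
  2 + 63/145 = 353/145
  4 + 145/353 = 1557/353
  3 + 353/1557 = 5024/1557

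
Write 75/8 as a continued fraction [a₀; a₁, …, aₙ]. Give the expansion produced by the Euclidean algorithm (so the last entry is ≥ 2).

75 = 9×8 + 3
8 = 2×3 + 2
3 = 1×2 + 1
2 = 2×1 + 0  (stop)
So 75/8 = [9; 2, 1, 2].

[9; 2, 1, 2]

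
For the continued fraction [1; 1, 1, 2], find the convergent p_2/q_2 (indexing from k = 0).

3/2

Using pₖ = aₖpₖ₋₁ + pₖ₋₂, qₖ = aₖqₖ₋₁ + qₖ₋₂ (with p₋₁=1, p₋₂=0, q₋₁=0, q₋₂=1):
  k=0: a=1, p=1, q=1
  k=1: a=1, p=2, q=1
  k=2: a=1, p=3, q=2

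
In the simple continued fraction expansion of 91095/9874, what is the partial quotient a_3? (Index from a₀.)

3

91095 = 9·9874 + 2229   →  a_0 = 9
9874 = 4·2229 + 958   →  a_1 = 4
2229 = 2·958 + 313   →  a_2 = 2
958 = 3·313 + 19   →  a_3 = 3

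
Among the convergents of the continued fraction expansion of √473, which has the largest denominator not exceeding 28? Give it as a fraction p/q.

√473 = [21; 1, 2, 1, 42, …] (period length 4).
Convergents:
  p_0/q_0 = 21/1
  p_1/q_1 = 22/1
  p_2/q_2 = 65/3
  p_3/q_3 = 87/4
  p_4/q_4 = 3719/171
q_3 = 4 ≤ 28 < 171 = q_4, so the answer is 87/4.

87/4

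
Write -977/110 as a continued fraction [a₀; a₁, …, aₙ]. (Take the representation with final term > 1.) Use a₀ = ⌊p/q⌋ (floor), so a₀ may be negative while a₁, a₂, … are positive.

[-9; 8, 2, 6]

-977 = -9*110 + 13
110 = 8*13 + 6
13 = 2*6 + 1
6 = 6*1 + 0  (stop)
So -977/110 = [-9; 8, 2, 6].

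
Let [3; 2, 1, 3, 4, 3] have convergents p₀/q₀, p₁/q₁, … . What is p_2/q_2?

10/3

Using pₖ = aₖpₖ₋₁ + pₖ₋₂, qₖ = aₖqₖ₋₁ + qₖ₋₂ (with p₋₁=1, p₋₂=0, q₋₁=0, q₋₂=1):
  k=0: a=3, p=3, q=1
  k=1: a=2, p=7, q=2
  k=2: a=1, p=10, q=3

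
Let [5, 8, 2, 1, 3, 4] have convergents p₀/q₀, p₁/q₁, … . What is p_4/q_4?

Using pₖ = aₖpₖ₋₁ + pₖ₋₂, qₖ = aₖqₖ₋₁ + qₖ₋₂ (with p₋₁=1, p₋₂=0, q₋₁=0, q₋₂=1):
  k=0: a=5, p=5, q=1
  k=1: a=8, p=41, q=8
  k=2: a=2, p=87, q=17
  k=3: a=1, p=128, q=25
  k=4: a=3, p=471, q=92

471/92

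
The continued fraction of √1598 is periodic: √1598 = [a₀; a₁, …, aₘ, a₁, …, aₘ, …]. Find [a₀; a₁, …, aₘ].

a₀ = ⌊√1598⌋ = 39.
With m₀=0, d₀=1 and mₖ₊₁ = dₖaₖ − mₖ, dₖ₊₁ = (n − mₖ₊₁²)/dₖ, aₖ₊₁ = ⌊(a₀+mₖ₊₁)/dₖ₊₁⌋:
  k=1: m=39, d=77, a=1
  k=2: m=38, d=2, a=38
  k=3: m=38, d=77, a=1
  k=4: m=39, d=1, a=78
d=1 and a=2a₀=78 at k=4, so the next step gives (m, d) = (39, 77) again — its k=1 value — and the period has length 4.

[39; 1, 38, 1, 78]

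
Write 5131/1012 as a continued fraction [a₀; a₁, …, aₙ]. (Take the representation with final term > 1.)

[5; 14, 3, 1, 17]

5131 = 5·1012 + 71
1012 = 14·71 + 18
71 = 3·18 + 17
18 = 1·17 + 1
17 = 17·1 + 0  (stop)
So 5131/1012 = [5; 14, 3, 1, 17].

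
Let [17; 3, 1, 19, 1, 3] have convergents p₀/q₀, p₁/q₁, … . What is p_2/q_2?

Using pₖ = aₖpₖ₋₁ + pₖ₋₂, qₖ = aₖqₖ₋₁ + qₖ₋₂ (with p₋₁=1, p₋₂=0, q₋₁=0, q₋₂=1):
  k=0: a=17, p=17, q=1
  k=1: a=3, p=52, q=3
  k=2: a=1, p=69, q=4

69/4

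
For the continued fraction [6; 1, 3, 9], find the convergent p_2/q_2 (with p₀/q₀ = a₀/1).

Using pₖ = aₖpₖ₋₁ + pₖ₋₂, qₖ = aₖqₖ₋₁ + qₖ₋₂ (with p₋₁=1, p₋₂=0, q₋₁=0, q₋₂=1):
  k=0: a=6, p=6, q=1
  k=1: a=1, p=7, q=1
  k=2: a=3, p=27, q=4

27/4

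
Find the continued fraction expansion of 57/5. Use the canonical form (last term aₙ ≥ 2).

[11; 2, 2]

57 = 11*5 + 2
5 = 2*2 + 1
2 = 2*1 + 0  (stop)
So 57/5 = [11; 2, 2].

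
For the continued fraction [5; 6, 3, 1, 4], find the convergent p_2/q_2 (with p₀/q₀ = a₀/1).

Using pₖ = aₖpₖ₋₁ + pₖ₋₂, qₖ = aₖqₖ₋₁ + qₖ₋₂ (with p₋₁=1, p₋₂=0, q₋₁=0, q₋₂=1):
  k=0: a=5, p=5, q=1
  k=1: a=6, p=31, q=6
  k=2: a=3, p=98, q=19

98/19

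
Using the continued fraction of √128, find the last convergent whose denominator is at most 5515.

39202/3465

√128 = [11; 3, 5, 3, 22, …] (period length 4).
Convergents:
  p_0/q_0 = 11/1
  p_1/q_1 = 34/3
  p_2/q_2 = 181/16
  p_3/q_3 = 577/51
  p_4/q_4 = 12875/1138
  p_5/q_5 = 39202/3465
  p_6/q_6 = 208885/18463
q_5 = 3465 ≤ 5515 < 18463 = q_6, so the answer is 39202/3465.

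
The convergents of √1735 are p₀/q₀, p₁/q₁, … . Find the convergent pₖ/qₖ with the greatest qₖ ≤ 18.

√1735 = [41; 1, 1, 1, 7, 1, 1, 1, 82, …] (period length 8).
Convergents:
  p_0/q_0 = 41/1
  p_1/q_1 = 42/1
  p_2/q_2 = 83/2
  p_3/q_3 = 125/3
  p_4/q_4 = 958/23
q_3 = 3 ≤ 18 < 23 = q_4, so the answer is 125/3.

125/3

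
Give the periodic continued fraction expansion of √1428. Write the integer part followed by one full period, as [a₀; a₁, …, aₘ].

a₀ = ⌊√1428⌋ = 37.
With m₀=0, d₀=1 and mₖ₊₁ = dₖaₖ − mₖ, dₖ₊₁ = (n − mₖ₊₁²)/dₖ, aₖ₊₁ = ⌊(a₀+mₖ₊₁)/dₖ₊₁⌋:
  k=1: m=37, d=59, a=1
  k=2: m=22, d=16, a=3
  k=3: m=26, d=47, a=1
  k=4: m=21, d=21, a=2
  k=5: m=21, d=47, a=1
  k=6: m=26, d=16, a=3
  k=7: m=22, d=59, a=1
  k=8: m=37, d=1, a=74
d=1 and a=2a₀=74 at k=8, so the next step gives (m, d) = (37, 59) again — its k=1 value — and the period has length 8.

[37; 1, 3, 1, 2, 1, 3, 1, 74]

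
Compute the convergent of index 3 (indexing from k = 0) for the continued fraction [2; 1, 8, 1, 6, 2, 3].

29/10

Using pₖ = aₖpₖ₋₁ + pₖ₋₂, qₖ = aₖqₖ₋₁ + qₖ₋₂ (with p₋₁=1, p₋₂=0, q₋₁=0, q₋₂=1):
  k=0: a=2, p=2, q=1
  k=1: a=1, p=3, q=1
  k=2: a=8, p=26, q=9
  k=3: a=1, p=29, q=10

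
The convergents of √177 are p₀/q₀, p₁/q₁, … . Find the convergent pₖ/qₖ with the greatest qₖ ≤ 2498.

√177 = [13; 3, 3, 2, 8, 2, 3, 3, 26, …] (period length 8).
Convergents:
  p_0/q_0 = 13/1
  p_1/q_1 = 40/3
  p_2/q_2 = 133/10
  p_3/q_3 = 306/23
  p_4/q_4 = 2581/194
  p_5/q_5 = 5468/411
  p_6/q_6 = 18985/1427
  p_7/q_7 = 62423/4692
q_6 = 1427 ≤ 2498 < 4692 = q_7, so the answer is 18985/1427.

18985/1427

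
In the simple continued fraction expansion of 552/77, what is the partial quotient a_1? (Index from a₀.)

5

552 = 7·77 + 13   →  a_0 = 7
77 = 5·13 + 12   →  a_1 = 5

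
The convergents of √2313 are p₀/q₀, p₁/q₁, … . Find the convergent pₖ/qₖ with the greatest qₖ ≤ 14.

√2313 = [48; 10, 1, 2, 10, 2, 1, 10, 96, …] (period length 8).
Convergents:
  p_0/q_0 = 48/1
  p_1/q_1 = 481/10
  p_2/q_2 = 529/11
  p_3/q_3 = 1539/32
q_2 = 11 ≤ 14 < 32 = q_3, so the answer is 529/11.

529/11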